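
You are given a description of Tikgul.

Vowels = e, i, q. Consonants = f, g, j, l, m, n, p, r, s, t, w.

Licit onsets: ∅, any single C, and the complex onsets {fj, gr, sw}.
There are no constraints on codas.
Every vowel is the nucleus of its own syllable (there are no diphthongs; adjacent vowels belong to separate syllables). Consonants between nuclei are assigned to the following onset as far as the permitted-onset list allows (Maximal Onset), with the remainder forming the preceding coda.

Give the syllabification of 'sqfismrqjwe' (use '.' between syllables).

The vowels are q, i, q, e — 4 nuclei, so 4 syllables.
Between /q/ (V1) and /i/ (V2): /f/ is a single consonant, so it becomes the next onset.
Between /i/ (V2) and /q/ (V3): /smr/; trying suffixes from longest down, /r/ is the first permitted one, so coda /sm/ | onset /r/.
Between /q/ (V3) and /e/ (V4): /jw/ — longest licit onset from the right is /w/, leaving /j/ as coda.

sq.fism.rqj.we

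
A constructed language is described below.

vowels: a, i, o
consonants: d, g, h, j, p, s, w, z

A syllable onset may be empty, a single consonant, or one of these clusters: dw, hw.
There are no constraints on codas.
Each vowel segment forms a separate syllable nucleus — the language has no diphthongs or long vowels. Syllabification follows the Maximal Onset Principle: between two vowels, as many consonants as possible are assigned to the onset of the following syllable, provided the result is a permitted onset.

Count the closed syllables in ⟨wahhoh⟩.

Nuclei (vowels): a, o → 2 syllables.
V1 /a/ – V2 /o/: cluster /hh/ — the longest permitted-onset suffix is /h/; onset = /h/, preceding coda = /h/.
Syllabification: wah.hoh.
Classifying each syllable: /wah/ (closed), /hoh/ (closed).
Closed syllables: 2.

2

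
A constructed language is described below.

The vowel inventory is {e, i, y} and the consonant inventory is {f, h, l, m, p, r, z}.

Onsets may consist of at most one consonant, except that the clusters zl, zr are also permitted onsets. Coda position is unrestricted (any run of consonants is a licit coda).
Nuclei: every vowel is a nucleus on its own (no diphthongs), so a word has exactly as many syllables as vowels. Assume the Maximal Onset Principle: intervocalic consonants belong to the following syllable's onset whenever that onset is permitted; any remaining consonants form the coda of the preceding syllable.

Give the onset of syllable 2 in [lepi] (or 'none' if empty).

Nuclei (vowels): e, i → 2 syllables.
V1 /e/ – V2 /i/: /p/ is a single consonant, so it becomes the next onset.
Syllabification: le.pi.
Syllable 2 is /pi/: onset /p/, nucleus /i/, coda ∅.

p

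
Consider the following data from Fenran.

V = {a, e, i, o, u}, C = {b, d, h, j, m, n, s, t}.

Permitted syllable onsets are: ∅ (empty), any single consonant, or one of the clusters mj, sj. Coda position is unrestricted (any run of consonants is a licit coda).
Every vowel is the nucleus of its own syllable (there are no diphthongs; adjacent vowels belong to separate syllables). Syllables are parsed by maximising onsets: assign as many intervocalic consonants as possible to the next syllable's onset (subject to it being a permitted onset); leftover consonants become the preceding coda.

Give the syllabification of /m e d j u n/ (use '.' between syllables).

med.jun

Vowels present: e, u; each is a nucleus, giving 2 syllables.
/e…u/ gap (V1→V2): /dj/ splits as /d/ + /j/ (/j/ is the longest suffix that is a licit onset).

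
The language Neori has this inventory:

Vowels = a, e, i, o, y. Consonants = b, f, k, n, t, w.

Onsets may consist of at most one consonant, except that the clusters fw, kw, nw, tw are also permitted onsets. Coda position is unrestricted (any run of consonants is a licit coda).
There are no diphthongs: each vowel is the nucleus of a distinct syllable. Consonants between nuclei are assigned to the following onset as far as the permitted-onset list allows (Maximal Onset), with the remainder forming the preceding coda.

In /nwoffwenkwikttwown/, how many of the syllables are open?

Nuclei (vowels): o, e, i, o → 4 syllables.
V1 /o/ – V2 /e/: /ffw/; trying suffixes from longest down, /fw/ is the first permitted one, so coda /f/ | onset /fw/.
V2 /e/ – V3 /i/: cluster /nkw/ — the longest permitted-onset suffix is /kw/; onset = /kw/, preceding coda = /n/.
V3 /i/ – V4 /o/: /kttw/ splits as /kt/ + /tw/ (/tw/ is the longest suffix that is a licit onset).
So the parse is nwof.fwen.kwikt.twown.
Classifying each syllable: /nwof/ (closed), /fwen/ (closed), /kwikt/ (closed), /twown/ (closed).
Open syllables: 0.

0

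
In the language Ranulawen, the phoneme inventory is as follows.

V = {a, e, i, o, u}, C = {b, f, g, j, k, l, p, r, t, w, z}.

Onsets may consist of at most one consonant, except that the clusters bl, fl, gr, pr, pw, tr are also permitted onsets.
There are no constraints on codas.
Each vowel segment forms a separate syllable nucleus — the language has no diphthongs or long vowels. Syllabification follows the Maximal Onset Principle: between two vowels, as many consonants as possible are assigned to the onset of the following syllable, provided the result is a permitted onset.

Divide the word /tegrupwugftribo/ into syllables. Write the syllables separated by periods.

te.gru.pwugf.tri.bo

Vowels present: e, u, u, i, o; each is a nucleus, giving 5 syllables.
/e…u/ gap (V1→V2): /gr/ — entire cluster is a permitted onset → onset /gr/, coda ∅.
/u…u/ gap (V2→V3): /pw/ is a licit onset in full, so it all attaches to the next syllable.
/u…i/ gap (V3→V4): /gftr/ splits as /gf/ + /tr/ (/tr/ is the longest suffix that is a licit onset).
/i…o/ gap (V4→V5): /b/ is a single consonant, so it becomes the next onset.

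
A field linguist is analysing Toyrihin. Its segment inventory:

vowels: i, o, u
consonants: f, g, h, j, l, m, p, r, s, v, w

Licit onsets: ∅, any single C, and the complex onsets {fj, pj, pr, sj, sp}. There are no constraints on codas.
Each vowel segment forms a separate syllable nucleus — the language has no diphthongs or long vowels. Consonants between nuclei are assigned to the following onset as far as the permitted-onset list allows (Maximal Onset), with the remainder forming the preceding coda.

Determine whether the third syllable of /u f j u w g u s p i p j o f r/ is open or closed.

open

Nuclei (vowels): u, u, u, i, o → 5 syllables.
V1 /u/ – V2 /u/: /fj/ is a licit onset in full, so it all attaches to the next syllable.
V2 /u/ – V3 /u/: /wg/ — longest licit onset from the right is /g/, leaving /w/ as coda.
V3 /u/ – V4 /i/: /sp/ — entire cluster is a permitted onset → onset /sp/, coda ∅.
V4 /i/ – V5 /o/: /pj/ is a licit onset in full, so it all attaches to the next syllable.
Putting it together: u.fjuw.gu.spi.pjofr.
Syllable 3 is /gu/; it ends in its nucleus with no coda, so it is open.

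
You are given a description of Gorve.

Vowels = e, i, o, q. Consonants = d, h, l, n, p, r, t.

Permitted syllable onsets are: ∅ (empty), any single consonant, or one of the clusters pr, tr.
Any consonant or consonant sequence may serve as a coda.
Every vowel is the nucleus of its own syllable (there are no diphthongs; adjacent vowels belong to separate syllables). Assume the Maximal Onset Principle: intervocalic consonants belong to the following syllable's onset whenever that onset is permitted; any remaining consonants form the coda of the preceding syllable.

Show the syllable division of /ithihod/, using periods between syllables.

it.hi.hod

The vowels are i, i, o — 3 nuclei, so 3 syllables.
/i…i/ gap (V1→V2): /th/ splits as /t/ + /h/ (/h/ is the longest suffix that is a licit onset).
/i…o/ gap (V2→V3): just /h/ — single C goes to the following onset.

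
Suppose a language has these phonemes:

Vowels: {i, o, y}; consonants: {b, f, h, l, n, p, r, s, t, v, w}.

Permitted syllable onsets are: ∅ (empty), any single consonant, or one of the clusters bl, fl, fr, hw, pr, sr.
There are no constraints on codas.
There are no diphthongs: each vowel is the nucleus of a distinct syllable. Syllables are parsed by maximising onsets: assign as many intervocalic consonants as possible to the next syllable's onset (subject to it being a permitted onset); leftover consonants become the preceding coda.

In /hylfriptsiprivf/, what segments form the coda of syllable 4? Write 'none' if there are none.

Vowels present: y, i, i, i; each is a nucleus, giving 4 syllables.
V1 /y/ – V2 /i/: cluster /lfr/ — the longest permitted-onset suffix is /fr/; onset = /fr/, preceding coda = /l/.
V2 /i/ – V3 /i/: /pts/; trying suffixes from longest down, /s/ is the first permitted one, so coda /pt/ | onset /s/.
V3 /i/ – V4 /i/: /pr/ — entire cluster is a permitted onset → onset /pr/, coda ∅.
Syllabification: hyl.fript.si.privf.
Syllable 4 is /privf/: onset /pr/, nucleus /i/, coda /vf/.

vf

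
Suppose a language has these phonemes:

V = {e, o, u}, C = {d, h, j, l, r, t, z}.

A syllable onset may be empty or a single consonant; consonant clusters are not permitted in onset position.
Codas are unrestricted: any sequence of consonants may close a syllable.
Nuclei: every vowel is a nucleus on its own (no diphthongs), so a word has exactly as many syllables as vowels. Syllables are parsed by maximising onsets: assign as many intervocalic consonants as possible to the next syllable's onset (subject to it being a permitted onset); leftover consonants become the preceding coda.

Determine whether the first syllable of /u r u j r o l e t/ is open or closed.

open

Nuclei (vowels): u, u, o, e → 4 syllables.
V1 /u/ – V2 /u/: /r/ is a single consonant, so it becomes the next onset.
V2 /u/ – V3 /o/: /jr/; trying suffixes from longest down, /r/ is the first permitted one, so coda /j/ | onset /r/.
V3 /o/ – V4 /e/: /l/ is a single consonant, so it becomes the next onset.
Result: u.ruj.ro.let.
Syllable 1 is /u/; it ends in its nucleus with no coda, so it is open.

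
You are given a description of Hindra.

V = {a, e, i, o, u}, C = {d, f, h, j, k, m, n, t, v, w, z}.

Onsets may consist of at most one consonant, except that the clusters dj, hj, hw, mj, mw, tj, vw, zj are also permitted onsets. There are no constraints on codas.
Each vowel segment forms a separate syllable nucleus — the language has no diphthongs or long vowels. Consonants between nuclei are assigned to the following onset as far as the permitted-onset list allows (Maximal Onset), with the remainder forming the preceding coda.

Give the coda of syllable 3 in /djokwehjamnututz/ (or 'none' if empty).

m

Nuclei (vowels): o, e, a, u, u → 5 syllables.
/o…e/ gap (V1→V2): cluster /kw/ — the longest permitted-onset suffix is /w/; onset = /w/, preceding coda = /k/.
/e…a/ gap (V2→V3): /hj/ — entire cluster is a permitted onset → onset /hj/, coda ∅.
/a…u/ gap (V3→V4): cluster /mn/ — the longest permitted-onset suffix is /n/; onset = /n/, preceding coda = /m/.
/u…u/ gap (V4→V5): just /t/ — single C goes to the following onset.
Result: djok.we.hjam.nu.tutz.
Syllable 3 is /hjam/: onset /hj/, nucleus /a/, coda /m/.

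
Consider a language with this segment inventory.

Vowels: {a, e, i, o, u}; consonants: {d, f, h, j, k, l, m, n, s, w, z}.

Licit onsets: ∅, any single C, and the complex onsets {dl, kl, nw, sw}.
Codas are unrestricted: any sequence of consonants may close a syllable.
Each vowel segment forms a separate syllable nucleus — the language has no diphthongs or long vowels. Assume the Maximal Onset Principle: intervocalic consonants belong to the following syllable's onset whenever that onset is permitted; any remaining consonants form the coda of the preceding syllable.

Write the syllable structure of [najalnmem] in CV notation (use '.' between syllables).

The vowels are a, a, e — 3 nuclei, so 3 syllables.
σ1/σ2 boundary: /j/ is a single consonant, so it becomes the next onset.
σ2/σ3 boundary: /lnm/ — longest licit onset from the right is /m/, leaving /ln/ as coda.
So the parse is na.jaln.mem.
Mapping each syllable to C/V: /na/ → CV, /jaln/ → CVCC, /mem/ → CVC.

CV.CVCC.CVC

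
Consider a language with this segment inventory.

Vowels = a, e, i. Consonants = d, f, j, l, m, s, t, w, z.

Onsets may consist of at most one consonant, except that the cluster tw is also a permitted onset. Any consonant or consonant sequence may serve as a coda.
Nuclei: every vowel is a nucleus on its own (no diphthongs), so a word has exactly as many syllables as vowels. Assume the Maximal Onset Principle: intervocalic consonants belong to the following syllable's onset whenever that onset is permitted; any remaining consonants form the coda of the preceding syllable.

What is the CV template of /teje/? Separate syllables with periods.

The vowels are e, e — 2 nuclei, so 2 syllables.
V1 /e/ – V2 /e/: /j/ → onset of the next syllable (single consonants are always licit onsets).
Putting it together: te.je.
Mapping each syllable to C/V: /te/ → CV, /je/ → CV.

CV.CV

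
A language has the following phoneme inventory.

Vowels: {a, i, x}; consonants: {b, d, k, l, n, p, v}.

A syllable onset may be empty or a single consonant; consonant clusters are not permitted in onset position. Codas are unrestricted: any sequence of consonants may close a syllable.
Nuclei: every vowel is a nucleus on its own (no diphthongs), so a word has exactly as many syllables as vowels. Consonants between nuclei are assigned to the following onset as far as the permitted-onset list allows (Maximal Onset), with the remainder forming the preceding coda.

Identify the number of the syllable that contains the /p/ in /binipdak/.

Vowels present: i, i, a; each is a nucleus, giving 3 syllables.
Between /i/ (V1) and /i/ (V2): /n/ is a single consonant, so it becomes the next onset.
Between /i/ (V2) and /a/ (V3): /pd/; trying suffixes from longest down, /d/ is the first permitted one, so coda /p/ | onset /d/.
So the parse is bi.nip.dak.
The /p/ is in the coda of syllable 2 (/nip/).

2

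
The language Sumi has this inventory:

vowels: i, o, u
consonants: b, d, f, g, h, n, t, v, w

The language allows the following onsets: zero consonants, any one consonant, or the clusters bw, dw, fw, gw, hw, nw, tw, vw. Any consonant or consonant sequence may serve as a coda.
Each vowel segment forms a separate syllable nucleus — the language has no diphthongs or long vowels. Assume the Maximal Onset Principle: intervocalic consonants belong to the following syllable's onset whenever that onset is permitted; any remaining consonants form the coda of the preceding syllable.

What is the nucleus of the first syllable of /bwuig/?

u

The vowels are u, i — 2 nuclei, so 2 syllables.
The first nucleus (vowel 1 from the left) is /u/.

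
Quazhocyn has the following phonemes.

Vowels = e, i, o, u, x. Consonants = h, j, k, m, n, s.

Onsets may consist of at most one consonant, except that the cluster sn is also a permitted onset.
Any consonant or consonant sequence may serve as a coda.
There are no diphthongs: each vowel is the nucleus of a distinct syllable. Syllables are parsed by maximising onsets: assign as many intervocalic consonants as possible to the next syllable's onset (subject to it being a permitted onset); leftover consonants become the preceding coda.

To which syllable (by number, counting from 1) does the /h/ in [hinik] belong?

Nuclei (vowels): i, i → 2 syllables.
σ1/σ2 boundary: /n/ is a single consonant, so it becomes the next onset.
So the parse is hi.nik.
The /h/ is in the onset of syllable 1 (/hi/).

1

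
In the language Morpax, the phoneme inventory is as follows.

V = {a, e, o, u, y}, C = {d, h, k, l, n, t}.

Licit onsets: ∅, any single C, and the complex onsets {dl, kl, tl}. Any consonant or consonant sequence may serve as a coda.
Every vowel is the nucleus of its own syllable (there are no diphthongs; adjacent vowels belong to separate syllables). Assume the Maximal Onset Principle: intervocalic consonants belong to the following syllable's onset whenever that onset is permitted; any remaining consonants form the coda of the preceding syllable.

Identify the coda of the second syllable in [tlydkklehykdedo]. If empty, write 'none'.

none

Nuclei (vowels): y, e, y, e, o → 5 syllables.
/y…e/ gap (V1→V2): cluster /dkkl/ — the longest permitted-onset suffix is /kl/; onset = /kl/, preceding coda = /dk/.
/e…y/ gap (V2→V3): just /h/ — single C goes to the following onset.
/y…e/ gap (V3→V4): /kd/ splits as /k/ + /d/ (/d/ is the longest suffix that is a licit onset).
/e…o/ gap (V4→V5): /d/ → onset of the next syllable (single consonants are always licit onsets).
Putting it together: tlydk.kle.hyk.de.do.
Syllable 2 is /kle/: onset /kl/, nucleus /e/, coda ∅.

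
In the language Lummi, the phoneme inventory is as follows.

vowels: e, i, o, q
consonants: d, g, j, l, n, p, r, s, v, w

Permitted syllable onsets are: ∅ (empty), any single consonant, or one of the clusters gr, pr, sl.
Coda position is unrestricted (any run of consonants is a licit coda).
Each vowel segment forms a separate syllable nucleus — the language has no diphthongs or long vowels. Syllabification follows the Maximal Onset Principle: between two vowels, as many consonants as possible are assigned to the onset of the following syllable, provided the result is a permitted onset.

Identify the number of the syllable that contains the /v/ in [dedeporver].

Vowels present: e, e, o, e; each is a nucleus, giving 4 syllables.
σ1/σ2 boundary: /d/ is a single consonant, so it becomes the next onset.
σ2/σ3 boundary: /p/ is a single consonant, so it becomes the next onset.
σ3/σ4 boundary: cluster /rv/ — the longest permitted-onset suffix is /v/; onset = /v/, preceding coda = /r/.
Result: de.de.por.ver.
The /v/ is in the onset of syllable 4 (/ver/).

4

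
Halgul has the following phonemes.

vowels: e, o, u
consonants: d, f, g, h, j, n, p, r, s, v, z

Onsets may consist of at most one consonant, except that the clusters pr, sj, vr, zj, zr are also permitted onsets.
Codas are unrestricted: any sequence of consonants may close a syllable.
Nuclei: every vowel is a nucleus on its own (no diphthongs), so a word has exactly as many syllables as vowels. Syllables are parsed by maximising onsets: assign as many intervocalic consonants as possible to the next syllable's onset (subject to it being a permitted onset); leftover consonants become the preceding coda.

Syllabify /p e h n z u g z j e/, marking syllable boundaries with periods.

Nuclei (vowels): e, u, e → 3 syllables.
Between /e/ (V1) and /u/ (V2): /hnz/; trying suffixes from longest down, /z/ is the first permitted one, so coda /hn/ | onset /z/.
Between /u/ (V2) and /e/ (V3): /gzj/; trying suffixes from longest down, /zj/ is the first permitted one, so coda /g/ | onset /zj/.

pehn.zug.zje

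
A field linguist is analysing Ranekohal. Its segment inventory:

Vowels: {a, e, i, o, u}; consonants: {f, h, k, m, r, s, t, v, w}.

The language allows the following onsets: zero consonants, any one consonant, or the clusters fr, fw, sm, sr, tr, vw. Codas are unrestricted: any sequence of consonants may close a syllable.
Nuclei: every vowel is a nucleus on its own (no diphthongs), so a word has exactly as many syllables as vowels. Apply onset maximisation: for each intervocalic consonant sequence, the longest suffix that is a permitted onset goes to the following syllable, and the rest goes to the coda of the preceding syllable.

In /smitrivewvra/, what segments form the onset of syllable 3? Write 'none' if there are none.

v

Vowels present: i, i, e, a; each is a nucleus, giving 4 syllables.
Between /i/ (V1) and /i/ (V2): /tr/ — entire cluster is a permitted onset → onset /tr/, coda ∅.
Between /i/ (V2) and /e/ (V3): /v/ → onset of the next syllable (single consonants are always licit onsets).
Between /e/ (V3) and /a/ (V4): /wvr/ splits as /wv/ + /r/ (/r/ is the longest suffix that is a licit onset).
Result: smi.tri.vewv.ra.
Syllable 3 is /vewv/: onset /v/, nucleus /e/, coda /wv/.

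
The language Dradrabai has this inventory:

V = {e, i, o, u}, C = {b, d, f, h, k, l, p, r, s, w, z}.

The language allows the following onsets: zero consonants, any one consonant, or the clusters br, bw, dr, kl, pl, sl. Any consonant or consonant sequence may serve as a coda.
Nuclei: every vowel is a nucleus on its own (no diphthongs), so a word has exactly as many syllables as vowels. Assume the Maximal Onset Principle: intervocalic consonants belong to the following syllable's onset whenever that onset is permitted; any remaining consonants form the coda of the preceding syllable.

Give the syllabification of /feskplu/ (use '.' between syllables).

The vowels are e, u — 2 nuclei, so 2 syllables.
V1 /e/ – V2 /u/: /skpl/; trying suffixes from longest down, /pl/ is the first permitted one, so coda /sk/ | onset /pl/.

fesk.plu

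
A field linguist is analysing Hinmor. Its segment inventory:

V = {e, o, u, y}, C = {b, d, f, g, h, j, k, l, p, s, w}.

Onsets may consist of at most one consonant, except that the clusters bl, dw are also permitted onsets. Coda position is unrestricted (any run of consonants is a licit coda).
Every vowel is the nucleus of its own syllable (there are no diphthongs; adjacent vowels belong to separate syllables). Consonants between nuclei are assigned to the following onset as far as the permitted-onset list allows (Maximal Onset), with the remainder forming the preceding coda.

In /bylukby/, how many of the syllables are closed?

Nuclei (vowels): y, u, y → 3 syllables.
V1 /y/ – V2 /u/: /l/ is a single consonant, so it becomes the next onset.
V2 /u/ – V3 /y/: /kb/ splits as /k/ + /b/ (/b/ is the longest suffix that is a licit onset).
Syllabification: by.luk.by.
Classifying each syllable: /by/ (open), /luk/ (closed), /by/ (open).
Closed syllables: 1.

1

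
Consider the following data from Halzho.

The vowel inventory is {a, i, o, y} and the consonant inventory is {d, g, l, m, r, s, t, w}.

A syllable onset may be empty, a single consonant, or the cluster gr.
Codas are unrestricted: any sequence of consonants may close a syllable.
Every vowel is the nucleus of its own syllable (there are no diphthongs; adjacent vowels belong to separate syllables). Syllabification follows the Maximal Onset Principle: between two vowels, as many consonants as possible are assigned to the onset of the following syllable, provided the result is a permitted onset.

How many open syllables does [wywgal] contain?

0

Vowels present: y, a; each is a nucleus, giving 2 syllables.
V1 /y/ – V2 /a/: cluster /wg/ — the longest permitted-onset suffix is /g/; onset = /g/, preceding coda = /w/.
Syllabification: wyw.gal.
Classifying each syllable: /wyw/ (closed), /gal/ (closed).
Open syllables: 0.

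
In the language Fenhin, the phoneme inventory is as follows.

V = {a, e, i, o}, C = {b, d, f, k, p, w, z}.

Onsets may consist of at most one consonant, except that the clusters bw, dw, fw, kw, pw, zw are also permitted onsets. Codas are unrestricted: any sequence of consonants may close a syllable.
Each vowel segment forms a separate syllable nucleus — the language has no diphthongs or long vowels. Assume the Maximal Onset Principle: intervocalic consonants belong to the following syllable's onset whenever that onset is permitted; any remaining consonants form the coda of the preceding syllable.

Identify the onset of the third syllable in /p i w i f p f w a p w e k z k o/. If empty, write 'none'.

fw

The vowels are i, i, a, e, o — 5 nuclei, so 5 syllables.
V1 /i/ – V2 /i/: /w/ → onset of the next syllable (single consonants are always licit onsets).
V2 /i/ – V3 /a/: /fpfw/ splits as /fp/ + /fw/ (/fw/ is the longest suffix that is a licit onset).
V3 /a/ – V4 /e/: /pw/ is a licit onset in full, so it all attaches to the next syllable.
V4 /e/ – V5 /o/: /kzk/; trying suffixes from longest down, /k/ is the first permitted one, so coda /kz/ | onset /k/.
Result: pi.wifp.fwa.pwekz.ko.
Syllable 3 is /fwa/: onset /fw/, nucleus /a/, coda ∅.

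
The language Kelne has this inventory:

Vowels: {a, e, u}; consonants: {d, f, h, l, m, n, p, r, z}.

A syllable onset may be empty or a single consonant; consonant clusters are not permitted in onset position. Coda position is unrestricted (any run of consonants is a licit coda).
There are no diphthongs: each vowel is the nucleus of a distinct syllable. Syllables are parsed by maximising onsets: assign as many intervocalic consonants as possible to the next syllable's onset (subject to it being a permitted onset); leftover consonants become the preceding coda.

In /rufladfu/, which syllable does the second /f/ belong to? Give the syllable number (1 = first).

3

Nuclei (vowels): u, a, u → 3 syllables.
/u…a/ gap (V1→V2): /fl/ — longest licit onset from the right is /l/, leaving /f/ as coda.
/a…u/ gap (V2→V3): cluster /df/ — the longest permitted-onset suffix is /f/; onset = /f/, preceding coda = /d/.
Result: ruf.lad.fu.
The second /f/ is in the onset of syllable 3 (/fu/).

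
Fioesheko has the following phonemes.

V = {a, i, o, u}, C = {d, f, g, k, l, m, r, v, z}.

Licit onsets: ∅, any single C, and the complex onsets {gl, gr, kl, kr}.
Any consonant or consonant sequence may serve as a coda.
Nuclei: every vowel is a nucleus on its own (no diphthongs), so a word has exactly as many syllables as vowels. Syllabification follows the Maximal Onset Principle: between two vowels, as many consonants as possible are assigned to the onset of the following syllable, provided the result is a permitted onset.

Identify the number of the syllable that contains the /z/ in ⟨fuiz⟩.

Vowels present: u, i; each is a nucleus, giving 2 syllables.
V1 /u/ – V2 /i/: no consonants, so the boundary falls immediately after /u/.
Putting it together: fu.iz.
The /z/ is in the coda of syllable 2 (/iz/).

2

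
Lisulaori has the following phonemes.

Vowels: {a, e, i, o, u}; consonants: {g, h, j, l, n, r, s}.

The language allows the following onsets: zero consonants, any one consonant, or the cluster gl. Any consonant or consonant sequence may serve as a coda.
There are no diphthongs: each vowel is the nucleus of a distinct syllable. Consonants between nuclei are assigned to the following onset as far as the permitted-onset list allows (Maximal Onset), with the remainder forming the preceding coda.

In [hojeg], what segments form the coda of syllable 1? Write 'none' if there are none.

none

The vowels are o, e — 2 nuclei, so 2 syllables.
Between /o/ (V1) and /e/ (V2): just /j/ — single C goes to the following onset.
Putting it together: ho.jeg.
Syllable 1 is /ho/: onset /h/, nucleus /o/, coda ∅.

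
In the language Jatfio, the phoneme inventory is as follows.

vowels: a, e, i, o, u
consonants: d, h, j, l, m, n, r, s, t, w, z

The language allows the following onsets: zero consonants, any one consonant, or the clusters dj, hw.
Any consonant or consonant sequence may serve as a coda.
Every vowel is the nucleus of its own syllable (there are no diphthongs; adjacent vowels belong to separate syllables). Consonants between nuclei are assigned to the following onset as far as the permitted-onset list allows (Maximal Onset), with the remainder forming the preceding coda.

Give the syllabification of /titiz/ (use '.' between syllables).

ti.tiz

The vowels are i, i — 2 nuclei, so 2 syllables.
Between /i/ (V1) and /i/ (V2): just /t/ — single C goes to the following onset.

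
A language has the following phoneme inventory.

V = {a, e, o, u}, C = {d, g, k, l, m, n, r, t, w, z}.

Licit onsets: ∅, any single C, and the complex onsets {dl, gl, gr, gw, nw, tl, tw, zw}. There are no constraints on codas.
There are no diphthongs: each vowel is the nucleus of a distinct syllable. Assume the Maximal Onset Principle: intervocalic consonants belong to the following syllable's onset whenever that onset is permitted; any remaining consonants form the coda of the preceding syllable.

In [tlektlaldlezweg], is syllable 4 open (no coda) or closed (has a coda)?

closed

Vowels present: e, a, e, e; each is a nucleus, giving 4 syllables.
σ1/σ2 boundary: /ktl/ splits as /k/ + /tl/ (/tl/ is the longest suffix that is a licit onset).
σ2/σ3 boundary: cluster /ldl/ — the longest permitted-onset suffix is /dl/; onset = /dl/, preceding coda = /l/.
σ3/σ4 boundary: cluster /zw/ — /zw/ is itself a permitted onset, so the whole cluster goes right; preceding coda = ∅.
Putting it together: tlek.tlal.dle.zweg.
Syllable 4 is /zweg/ with coda /g/, so it is closed.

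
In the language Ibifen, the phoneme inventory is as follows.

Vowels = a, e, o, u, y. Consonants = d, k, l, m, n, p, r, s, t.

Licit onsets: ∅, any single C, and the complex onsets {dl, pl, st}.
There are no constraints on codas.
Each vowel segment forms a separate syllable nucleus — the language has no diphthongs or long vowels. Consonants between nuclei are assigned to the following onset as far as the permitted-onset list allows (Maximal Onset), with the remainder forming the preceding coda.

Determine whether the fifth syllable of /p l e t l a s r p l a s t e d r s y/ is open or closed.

open

The vowels are e, a, a, e, y — 5 nuclei, so 5 syllables.
Between /e/ (V1) and /a/ (V2): /tl/; trying suffixes from longest down, /l/ is the first permitted one, so coda /t/ | onset /l/.
Between /a/ (V2) and /a/ (V3): /srpl/ splits as /sr/ + /pl/ (/pl/ is the longest suffix that is a licit onset).
Between /a/ (V3) and /e/ (V4): /st/ is a licit onset in full, so it all attaches to the next syllable.
Between /e/ (V4) and /y/ (V5): /drs/ — longest licit onset from the right is /s/, leaving /dr/ as coda.
Result: plet.lasr.pla.stedr.sy.
Syllable 5 is /sy/; it ends in its nucleus with no coda, so it is open.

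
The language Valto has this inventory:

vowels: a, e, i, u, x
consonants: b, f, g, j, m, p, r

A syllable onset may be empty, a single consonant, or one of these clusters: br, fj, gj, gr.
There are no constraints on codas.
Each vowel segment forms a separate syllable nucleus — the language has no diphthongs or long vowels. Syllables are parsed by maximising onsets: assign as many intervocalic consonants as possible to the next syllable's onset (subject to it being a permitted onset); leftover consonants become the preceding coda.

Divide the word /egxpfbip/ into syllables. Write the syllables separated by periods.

Vowels present: e, x, i; each is a nucleus, giving 3 syllables.
σ1/σ2 boundary: just /g/ — single C goes to the following onset.
σ2/σ3 boundary: /pfb/; trying suffixes from longest down, /b/ is the first permitted one, so coda /pf/ | onset /b/.

e.gxpf.bip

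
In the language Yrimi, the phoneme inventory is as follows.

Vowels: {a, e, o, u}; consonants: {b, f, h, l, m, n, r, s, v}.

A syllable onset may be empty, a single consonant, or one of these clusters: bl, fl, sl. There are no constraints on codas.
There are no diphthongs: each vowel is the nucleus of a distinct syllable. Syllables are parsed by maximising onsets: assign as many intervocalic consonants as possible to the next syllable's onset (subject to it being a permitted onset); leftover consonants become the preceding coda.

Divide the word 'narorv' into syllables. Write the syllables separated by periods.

na.rorv

The vowels are a, o — 2 nuclei, so 2 syllables.
σ1/σ2 boundary: /r/ → onset of the next syllable (single consonants are always licit onsets).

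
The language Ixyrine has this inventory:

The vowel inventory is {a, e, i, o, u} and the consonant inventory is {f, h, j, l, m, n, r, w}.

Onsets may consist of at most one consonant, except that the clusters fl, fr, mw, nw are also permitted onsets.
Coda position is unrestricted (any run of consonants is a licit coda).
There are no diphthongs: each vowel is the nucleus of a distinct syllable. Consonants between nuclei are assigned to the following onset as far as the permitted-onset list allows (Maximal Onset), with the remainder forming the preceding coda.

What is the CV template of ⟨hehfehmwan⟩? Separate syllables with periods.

CVC.CVC.CCVC

Vowels present: e, e, a; each is a nucleus, giving 3 syllables.
σ1/σ2 boundary: /hf/; trying suffixes from longest down, /f/ is the first permitted one, so coda /h/ | onset /f/.
σ2/σ3 boundary: /hmw/ splits as /h/ + /mw/ (/mw/ is the longest suffix that is a licit onset).
Putting it together: heh.feh.mwan.
Mapping each syllable to C/V: /heh/ → CVC, /feh/ → CVC, /mwan/ → CCVC.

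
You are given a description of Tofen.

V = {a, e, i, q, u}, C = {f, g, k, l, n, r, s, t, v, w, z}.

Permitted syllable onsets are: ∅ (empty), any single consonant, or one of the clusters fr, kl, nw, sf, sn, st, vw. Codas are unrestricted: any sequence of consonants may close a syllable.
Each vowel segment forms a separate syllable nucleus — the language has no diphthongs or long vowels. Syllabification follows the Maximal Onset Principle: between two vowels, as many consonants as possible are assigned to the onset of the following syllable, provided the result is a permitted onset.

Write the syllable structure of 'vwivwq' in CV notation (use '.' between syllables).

CCV.CCV

The vowels are i, q — 2 nuclei, so 2 syllables.
/i…q/ gap (V1→V2): /vw/ is a licit onset in full, so it all attaches to the next syllable.
Syllabification: vwi.vwq.
Mapping each syllable to C/V: /vwi/ → CCV, /vwq/ → CCV.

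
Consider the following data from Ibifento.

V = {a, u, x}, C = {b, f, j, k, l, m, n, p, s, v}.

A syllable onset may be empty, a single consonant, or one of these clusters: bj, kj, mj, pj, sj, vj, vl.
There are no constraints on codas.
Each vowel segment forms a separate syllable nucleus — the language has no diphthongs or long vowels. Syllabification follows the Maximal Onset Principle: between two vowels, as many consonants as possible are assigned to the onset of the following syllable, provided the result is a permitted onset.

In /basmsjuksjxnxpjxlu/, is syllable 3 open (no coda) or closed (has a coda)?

open

Vowels present: a, u, x, x, x, u; each is a nucleus, giving 6 syllables.
V1 /a/ – V2 /u/: cluster /smsj/ — the longest permitted-onset suffix is /sj/; onset = /sj/, preceding coda = /sm/.
V2 /u/ – V3 /x/: /ksj/; trying suffixes from longest down, /sj/ is the first permitted one, so coda /k/ | onset /sj/.
V3 /x/ – V4 /x/: /n/ is a single consonant, so it becomes the next onset.
V4 /x/ – V5 /x/: /pj/ is a licit onset in full, so it all attaches to the next syllable.
V5 /x/ – V6 /u/: just /l/ — single C goes to the following onset.
Result: basm.sjuk.sjx.nx.pjx.lu.
Syllable 3 is /sjx/; it ends in its nucleus with no coda, so it is open.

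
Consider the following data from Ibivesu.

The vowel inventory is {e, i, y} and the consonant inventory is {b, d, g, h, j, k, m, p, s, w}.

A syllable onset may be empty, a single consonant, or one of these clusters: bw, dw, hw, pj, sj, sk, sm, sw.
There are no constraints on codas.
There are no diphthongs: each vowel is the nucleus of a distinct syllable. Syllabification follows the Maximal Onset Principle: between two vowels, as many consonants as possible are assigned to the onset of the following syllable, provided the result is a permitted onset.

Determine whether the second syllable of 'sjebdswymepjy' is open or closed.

Nuclei (vowels): e, y, e, y → 4 syllables.
Between /e/ (V1) and /y/ (V2): /bdsw/ — longest licit onset from the right is /sw/, leaving /bd/ as coda.
Between /y/ (V2) and /e/ (V3): /m/ is a single consonant, so it becomes the next onset.
Between /e/ (V3) and /y/ (V4): /pj/ — entire cluster is a permitted onset → onset /pj/, coda ∅.
Syllabification: sjebd.swy.me.pjy.
Syllable 2 is /swy/; it ends in its nucleus with no coda, so it is open.

open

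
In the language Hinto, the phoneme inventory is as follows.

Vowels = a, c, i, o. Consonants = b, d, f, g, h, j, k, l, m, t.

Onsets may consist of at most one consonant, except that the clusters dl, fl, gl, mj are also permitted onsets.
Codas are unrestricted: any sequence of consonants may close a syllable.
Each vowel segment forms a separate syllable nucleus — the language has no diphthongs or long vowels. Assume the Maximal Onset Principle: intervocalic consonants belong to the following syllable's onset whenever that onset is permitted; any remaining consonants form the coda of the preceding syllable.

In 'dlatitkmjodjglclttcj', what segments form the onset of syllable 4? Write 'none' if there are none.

gl

Nuclei (vowels): a, i, o, c, c → 5 syllables.
Between /a/ (V1) and /i/ (V2): /t/ is a single consonant, so it becomes the next onset.
Between /i/ (V2) and /o/ (V3): cluster /tkmj/ — the longest permitted-onset suffix is /mj/; onset = /mj/, preceding coda = /tk/.
Between /o/ (V3) and /c/ (V4): /djgl/ splits as /dj/ + /gl/ (/gl/ is the longest suffix that is a licit onset).
Between /c/ (V4) and /c/ (V5): /ltt/; trying suffixes from longest down, /t/ is the first permitted one, so coda /lt/ | onset /t/.
Putting it together: dla.titk.mjodj.glclt.tcj.
Syllable 4 is /glclt/: onset /gl/, nucleus /c/, coda /lt/.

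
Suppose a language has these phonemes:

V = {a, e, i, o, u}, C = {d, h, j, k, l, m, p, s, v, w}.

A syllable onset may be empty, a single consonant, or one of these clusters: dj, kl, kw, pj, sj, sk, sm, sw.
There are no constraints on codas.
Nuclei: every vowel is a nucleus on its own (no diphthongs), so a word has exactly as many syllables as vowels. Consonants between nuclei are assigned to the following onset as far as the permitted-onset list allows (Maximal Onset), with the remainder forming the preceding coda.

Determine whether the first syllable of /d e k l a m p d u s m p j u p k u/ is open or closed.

The vowels are e, a, u, u, u — 5 nuclei, so 5 syllables.
σ1/σ2 boundary: /kl/ — entire cluster is a permitted onset → onset /kl/, coda ∅.
σ2/σ3 boundary: cluster /mpd/ — the longest permitted-onset suffix is /d/; onset = /d/, preceding coda = /mp/.
σ3/σ4 boundary: /smpj/ — longest licit onset from the right is /pj/, leaving /sm/ as coda.
σ4/σ5 boundary: /pk/ — longest licit onset from the right is /k/, leaving /p/ as coda.
Syllabification: de.klamp.dusm.pjup.ku.
Syllable 1 is /de/; it ends in its nucleus with no coda, so it is open.

open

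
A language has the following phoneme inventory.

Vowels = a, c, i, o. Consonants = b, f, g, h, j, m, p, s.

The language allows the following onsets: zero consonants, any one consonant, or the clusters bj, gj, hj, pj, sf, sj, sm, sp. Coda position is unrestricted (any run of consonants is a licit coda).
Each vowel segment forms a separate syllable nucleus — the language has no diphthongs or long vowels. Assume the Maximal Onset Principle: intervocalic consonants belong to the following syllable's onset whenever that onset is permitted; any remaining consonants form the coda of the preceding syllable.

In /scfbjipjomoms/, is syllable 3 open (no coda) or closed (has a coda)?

Nuclei (vowels): c, i, o, o → 4 syllables.
/c…i/ gap (V1→V2): /fbj/; trying suffixes from longest down, /bj/ is the first permitted one, so coda /f/ | onset /bj/.
/i…o/ gap (V2→V3): /pj/ — entire cluster is a permitted onset → onset /pj/, coda ∅.
/o…o/ gap (V3→V4): /m/ → onset of the next syllable (single consonants are always licit onsets).
Syllabification: scf.bji.pjo.moms.
Syllable 3 is /pjo/; it ends in its nucleus with no coda, so it is open.

open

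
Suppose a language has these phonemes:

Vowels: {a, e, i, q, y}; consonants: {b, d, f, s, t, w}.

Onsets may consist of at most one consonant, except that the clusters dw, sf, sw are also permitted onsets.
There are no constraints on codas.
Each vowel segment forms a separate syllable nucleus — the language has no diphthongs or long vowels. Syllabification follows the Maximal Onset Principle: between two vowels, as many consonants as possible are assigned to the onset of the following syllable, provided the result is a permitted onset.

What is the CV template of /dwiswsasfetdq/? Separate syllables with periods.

Vowels present: i, a, e, q; each is a nucleus, giving 4 syllables.
/i…a/ gap (V1→V2): /sws/ — longest licit onset from the right is /s/, leaving /sw/ as coda.
/a…e/ gap (V2→V3): cluster /sf/ — /sf/ is itself a permitted onset, so the whole cluster goes right; preceding coda = ∅.
/e…q/ gap (V3→V4): /td/ — longest licit onset from the right is /d/, leaving /t/ as coda.
Putting it together: dwisw.sa.sfet.dq.
Mapping each syllable to C/V: /dwisw/ → CCVCC, /sa/ → CV, /sfet/ → CCVC, /dq/ → CV.

CCVCC.CV.CCVC.CV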